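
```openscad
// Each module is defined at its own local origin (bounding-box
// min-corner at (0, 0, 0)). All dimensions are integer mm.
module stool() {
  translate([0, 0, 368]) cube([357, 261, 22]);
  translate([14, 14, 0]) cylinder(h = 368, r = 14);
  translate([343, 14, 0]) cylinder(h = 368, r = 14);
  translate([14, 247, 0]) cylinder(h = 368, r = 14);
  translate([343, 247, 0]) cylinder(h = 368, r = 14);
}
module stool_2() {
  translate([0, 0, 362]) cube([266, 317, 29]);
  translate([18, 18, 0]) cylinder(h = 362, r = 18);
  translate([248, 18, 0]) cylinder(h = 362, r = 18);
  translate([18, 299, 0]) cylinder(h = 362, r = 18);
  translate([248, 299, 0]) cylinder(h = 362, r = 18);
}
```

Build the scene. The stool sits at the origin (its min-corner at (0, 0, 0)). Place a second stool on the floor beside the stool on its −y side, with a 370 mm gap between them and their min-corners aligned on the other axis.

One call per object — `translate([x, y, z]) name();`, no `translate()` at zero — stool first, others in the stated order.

stool();
translate([0, -687, 0]) stool_2();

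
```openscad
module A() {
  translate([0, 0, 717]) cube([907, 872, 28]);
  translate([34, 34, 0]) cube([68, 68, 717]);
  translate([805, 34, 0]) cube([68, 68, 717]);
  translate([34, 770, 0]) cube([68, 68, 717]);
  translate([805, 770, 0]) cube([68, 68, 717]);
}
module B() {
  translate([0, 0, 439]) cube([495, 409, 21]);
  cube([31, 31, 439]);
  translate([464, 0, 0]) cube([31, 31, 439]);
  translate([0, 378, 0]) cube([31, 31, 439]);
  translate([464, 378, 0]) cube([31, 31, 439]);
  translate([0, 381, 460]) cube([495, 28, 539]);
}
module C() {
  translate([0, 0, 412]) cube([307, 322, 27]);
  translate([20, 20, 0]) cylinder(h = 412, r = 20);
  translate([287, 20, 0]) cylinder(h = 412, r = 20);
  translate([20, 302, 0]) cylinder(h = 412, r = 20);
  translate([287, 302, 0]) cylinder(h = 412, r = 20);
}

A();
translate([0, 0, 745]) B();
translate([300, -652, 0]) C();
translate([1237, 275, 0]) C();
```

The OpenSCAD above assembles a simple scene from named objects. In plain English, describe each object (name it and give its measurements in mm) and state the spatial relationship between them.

A is a rectangular dining table. The top is 907×872×28 mm with its upper surface at z = 745 mm. It stands on four 68×68 mm square legs, each inset 34 mm from the nearest pair of top edges, running from the floor to the underside of the top.

B is a chair: 495×409 mm seat, 21 mm thick, top at z = 460 mm, on four 31 mm square corner legs flush with the seat edges. A 28 mm thick backrest slab spans the full seat width, extending 539 mm above the seat top, its back face flush with the seat's +y edge.

C is a simple wooden stool: a rectangular seat 307 mm (x) by 322 mm (y), 27 mm thick, top face at z = 439 mm, on four round legs, each 40 mm in diameter. The legs rest on z = 0, each leg's axis is inset half a diameter from the nearest pair of seat edges (so the leg's bounding box is flush with the corner).

The chair is on top of the table. Two stools sit around the table at the −y, +x sides.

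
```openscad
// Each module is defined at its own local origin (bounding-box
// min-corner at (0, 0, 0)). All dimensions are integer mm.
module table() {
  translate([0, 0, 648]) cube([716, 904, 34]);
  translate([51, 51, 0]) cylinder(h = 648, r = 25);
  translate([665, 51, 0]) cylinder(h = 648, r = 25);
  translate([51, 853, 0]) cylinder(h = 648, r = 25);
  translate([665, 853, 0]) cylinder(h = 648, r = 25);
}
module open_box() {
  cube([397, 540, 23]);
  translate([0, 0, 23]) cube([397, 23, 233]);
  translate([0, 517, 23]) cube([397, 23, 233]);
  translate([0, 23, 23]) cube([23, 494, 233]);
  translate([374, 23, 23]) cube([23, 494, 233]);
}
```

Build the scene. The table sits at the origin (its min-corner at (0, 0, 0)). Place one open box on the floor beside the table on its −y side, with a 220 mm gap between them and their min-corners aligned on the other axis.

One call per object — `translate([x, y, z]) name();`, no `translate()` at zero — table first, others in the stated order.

table();
translate([0, -760, 0]) open_box();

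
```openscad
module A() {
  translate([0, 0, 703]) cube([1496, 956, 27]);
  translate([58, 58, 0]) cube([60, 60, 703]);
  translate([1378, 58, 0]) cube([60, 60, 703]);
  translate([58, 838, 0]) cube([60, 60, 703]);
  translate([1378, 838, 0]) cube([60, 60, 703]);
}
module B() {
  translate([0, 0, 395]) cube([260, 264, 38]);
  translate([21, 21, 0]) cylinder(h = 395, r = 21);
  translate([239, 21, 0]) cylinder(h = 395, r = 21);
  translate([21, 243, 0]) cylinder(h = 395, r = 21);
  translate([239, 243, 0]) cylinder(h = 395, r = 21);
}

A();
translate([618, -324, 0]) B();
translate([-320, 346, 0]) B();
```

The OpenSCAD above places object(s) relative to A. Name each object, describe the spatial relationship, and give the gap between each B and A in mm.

A is a table. B is a stool. Two stools sit around the table at the −y, −x sides. The gap between each stool and the table is 60 mm.

Each stool's nearest face is 60 mm from the table's bounding box.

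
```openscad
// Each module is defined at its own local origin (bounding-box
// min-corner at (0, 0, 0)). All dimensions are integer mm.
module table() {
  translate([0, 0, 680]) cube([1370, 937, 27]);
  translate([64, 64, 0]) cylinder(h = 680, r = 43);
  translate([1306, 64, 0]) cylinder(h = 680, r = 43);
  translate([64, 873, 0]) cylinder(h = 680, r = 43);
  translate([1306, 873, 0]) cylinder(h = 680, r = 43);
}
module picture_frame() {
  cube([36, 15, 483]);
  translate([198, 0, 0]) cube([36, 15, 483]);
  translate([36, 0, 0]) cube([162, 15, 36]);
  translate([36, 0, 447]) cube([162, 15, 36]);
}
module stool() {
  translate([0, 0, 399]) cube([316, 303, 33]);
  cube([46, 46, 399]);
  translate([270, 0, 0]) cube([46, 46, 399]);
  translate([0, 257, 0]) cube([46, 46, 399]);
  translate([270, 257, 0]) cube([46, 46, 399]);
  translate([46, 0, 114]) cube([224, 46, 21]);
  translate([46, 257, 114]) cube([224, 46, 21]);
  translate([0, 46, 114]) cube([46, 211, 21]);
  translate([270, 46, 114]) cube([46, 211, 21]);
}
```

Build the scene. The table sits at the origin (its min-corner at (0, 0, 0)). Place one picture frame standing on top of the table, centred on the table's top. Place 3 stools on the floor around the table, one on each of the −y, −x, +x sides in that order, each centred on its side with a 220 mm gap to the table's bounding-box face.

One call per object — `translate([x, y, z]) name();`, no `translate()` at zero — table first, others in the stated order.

table();
translate([568, 461, 707]) picture_frame();
translate([527, -523, 0]) stool();
translate([-536, 317, 0]) stool();
translate([1590, 317, 0]) stool();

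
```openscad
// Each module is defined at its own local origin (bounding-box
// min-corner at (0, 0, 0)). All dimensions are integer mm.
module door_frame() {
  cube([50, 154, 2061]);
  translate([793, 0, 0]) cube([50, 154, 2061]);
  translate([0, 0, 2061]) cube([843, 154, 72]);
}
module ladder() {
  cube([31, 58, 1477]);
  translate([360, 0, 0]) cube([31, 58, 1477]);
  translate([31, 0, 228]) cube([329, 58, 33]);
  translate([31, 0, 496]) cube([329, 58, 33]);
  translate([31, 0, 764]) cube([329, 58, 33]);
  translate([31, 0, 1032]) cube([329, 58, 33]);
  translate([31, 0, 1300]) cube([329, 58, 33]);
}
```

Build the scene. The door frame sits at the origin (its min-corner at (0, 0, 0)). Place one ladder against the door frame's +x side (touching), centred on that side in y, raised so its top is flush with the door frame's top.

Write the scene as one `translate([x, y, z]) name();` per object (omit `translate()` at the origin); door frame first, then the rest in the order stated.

door_frame();
translate([843, 48, 656]) ladder();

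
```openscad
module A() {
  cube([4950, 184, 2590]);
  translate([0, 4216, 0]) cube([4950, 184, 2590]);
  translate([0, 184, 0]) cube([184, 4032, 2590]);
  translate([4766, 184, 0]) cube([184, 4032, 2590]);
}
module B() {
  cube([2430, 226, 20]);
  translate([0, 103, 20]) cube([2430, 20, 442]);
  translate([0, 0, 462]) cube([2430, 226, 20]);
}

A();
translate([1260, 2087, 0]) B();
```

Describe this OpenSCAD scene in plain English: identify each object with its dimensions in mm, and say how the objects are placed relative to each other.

A is a box-shaped house frame (walls only): outside footprint 4950×4400 mm, wall height 2590 mm, wall thickness 184 mm. The two y-facing walls run the full x-width; the two x-facing walls fit between the inner faces of the y-facing walls.

B is an I-beam lying along x, 2430 mm long. Overall section height 482 mm. Two flanges 226 mm wide (y) and 20 mm thick, one on the floor and one at the top; a web 20 mm thick runs between them, centred on the flange width.

The I-beam sits inside the house frame, centred.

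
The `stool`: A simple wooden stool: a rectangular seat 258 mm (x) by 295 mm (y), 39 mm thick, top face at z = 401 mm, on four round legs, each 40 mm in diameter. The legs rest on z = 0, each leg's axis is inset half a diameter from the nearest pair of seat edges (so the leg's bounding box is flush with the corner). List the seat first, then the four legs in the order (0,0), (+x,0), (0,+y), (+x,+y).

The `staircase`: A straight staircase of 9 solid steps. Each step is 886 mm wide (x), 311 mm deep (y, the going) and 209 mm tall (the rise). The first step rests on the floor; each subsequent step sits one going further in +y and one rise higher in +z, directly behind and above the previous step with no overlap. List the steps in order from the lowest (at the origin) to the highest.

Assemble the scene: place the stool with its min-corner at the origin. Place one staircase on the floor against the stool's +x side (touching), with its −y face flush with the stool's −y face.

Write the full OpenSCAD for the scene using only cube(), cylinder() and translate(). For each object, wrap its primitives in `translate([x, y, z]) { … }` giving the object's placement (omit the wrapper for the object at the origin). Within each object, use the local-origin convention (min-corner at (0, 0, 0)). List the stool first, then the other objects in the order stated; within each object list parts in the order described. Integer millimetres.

translate([0, 0, 362]) cube([258, 295, 39]);
translate([20, 20, 0]) cylinder(h = 362, r = 20);
translate([238, 20, 0]) cylinder(h = 362, r = 20);
translate([20, 275, 0]) cylinder(h = 362, r = 20);
translate([238, 275, 0]) cylinder(h = 362, r = 20);
translate([258, 0, 0]) {
  cube([886, 311, 209]);
  translate([0, 311, 209]) cube([886, 311, 209]);
  translate([0, 622, 418]) cube([886, 311, 209]);
  translate([0, 933, 627]) cube([886, 311, 209]);
  translate([0, 1244, 836]) cube([886, 311, 209]);
  translate([0, 1555, 1045]) cube([886, 311, 209]);
  translate([0, 1866, 1254]) cube([886, 311, 209]);
  translate([0, 2177, 1463]) cube([886, 311, 209]);
  translate([0, 2488, 1672]) cube([886, 311, 209]);
}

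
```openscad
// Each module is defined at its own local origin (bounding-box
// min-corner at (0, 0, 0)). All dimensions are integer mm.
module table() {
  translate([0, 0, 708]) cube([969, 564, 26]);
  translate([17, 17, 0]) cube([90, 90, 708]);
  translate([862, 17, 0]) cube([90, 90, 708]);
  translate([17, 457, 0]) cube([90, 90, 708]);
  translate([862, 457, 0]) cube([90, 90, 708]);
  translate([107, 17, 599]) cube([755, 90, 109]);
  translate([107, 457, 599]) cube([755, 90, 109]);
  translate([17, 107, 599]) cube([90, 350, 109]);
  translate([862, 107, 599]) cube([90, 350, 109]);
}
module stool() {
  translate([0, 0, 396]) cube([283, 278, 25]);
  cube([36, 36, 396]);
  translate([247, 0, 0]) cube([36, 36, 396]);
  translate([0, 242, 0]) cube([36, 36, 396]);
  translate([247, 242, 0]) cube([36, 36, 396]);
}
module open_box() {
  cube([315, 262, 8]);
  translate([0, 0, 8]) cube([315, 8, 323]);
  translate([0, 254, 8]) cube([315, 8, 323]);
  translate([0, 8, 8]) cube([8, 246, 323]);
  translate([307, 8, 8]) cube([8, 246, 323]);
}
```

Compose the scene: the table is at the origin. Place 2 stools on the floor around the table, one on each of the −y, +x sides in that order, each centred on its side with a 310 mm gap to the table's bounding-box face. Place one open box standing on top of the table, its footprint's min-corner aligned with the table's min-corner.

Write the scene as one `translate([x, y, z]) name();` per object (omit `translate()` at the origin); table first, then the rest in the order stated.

table();
translate([343, -588, 0]) stool();
translate([1279, 143, 0]) stool();
translate([0, 0, 734]) open_box();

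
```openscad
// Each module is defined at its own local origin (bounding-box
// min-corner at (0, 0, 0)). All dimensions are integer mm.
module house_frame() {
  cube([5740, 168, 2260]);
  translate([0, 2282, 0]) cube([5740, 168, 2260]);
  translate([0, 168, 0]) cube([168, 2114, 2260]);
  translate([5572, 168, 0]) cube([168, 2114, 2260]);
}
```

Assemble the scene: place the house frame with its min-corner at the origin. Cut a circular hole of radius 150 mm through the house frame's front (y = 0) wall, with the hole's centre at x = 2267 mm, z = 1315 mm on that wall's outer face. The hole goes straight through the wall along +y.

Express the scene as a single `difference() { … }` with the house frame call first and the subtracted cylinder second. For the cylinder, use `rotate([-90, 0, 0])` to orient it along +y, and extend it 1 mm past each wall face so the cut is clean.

difference() {
  house_frame();
  translate([2267, -1, 1315]) rotate([-90, 0, 0]) cylinder(h = 170, r = 150);
}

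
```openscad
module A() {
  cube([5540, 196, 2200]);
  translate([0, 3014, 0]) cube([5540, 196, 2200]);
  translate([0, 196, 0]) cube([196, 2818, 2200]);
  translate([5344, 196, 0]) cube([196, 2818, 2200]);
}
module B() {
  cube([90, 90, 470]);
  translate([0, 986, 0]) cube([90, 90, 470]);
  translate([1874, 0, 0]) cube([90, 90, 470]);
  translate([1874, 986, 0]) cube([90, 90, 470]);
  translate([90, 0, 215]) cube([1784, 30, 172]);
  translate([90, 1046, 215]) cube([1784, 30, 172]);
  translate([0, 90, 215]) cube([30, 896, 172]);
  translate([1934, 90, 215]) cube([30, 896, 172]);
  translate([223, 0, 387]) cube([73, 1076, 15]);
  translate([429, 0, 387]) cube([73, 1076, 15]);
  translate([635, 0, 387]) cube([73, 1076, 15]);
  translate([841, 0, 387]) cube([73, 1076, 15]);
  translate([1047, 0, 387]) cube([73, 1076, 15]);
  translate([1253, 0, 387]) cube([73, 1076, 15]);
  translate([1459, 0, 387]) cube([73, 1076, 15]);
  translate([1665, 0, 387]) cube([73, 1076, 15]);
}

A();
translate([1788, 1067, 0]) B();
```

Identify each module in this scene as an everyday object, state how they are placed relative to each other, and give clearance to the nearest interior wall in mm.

Clearances: x = 1592, y = 871; minimum 871 mm.

A is a house frame. B is a bed frame. The bed frame sits inside the house frame, centred. The clearance to the nearest interior wall is 871 mm.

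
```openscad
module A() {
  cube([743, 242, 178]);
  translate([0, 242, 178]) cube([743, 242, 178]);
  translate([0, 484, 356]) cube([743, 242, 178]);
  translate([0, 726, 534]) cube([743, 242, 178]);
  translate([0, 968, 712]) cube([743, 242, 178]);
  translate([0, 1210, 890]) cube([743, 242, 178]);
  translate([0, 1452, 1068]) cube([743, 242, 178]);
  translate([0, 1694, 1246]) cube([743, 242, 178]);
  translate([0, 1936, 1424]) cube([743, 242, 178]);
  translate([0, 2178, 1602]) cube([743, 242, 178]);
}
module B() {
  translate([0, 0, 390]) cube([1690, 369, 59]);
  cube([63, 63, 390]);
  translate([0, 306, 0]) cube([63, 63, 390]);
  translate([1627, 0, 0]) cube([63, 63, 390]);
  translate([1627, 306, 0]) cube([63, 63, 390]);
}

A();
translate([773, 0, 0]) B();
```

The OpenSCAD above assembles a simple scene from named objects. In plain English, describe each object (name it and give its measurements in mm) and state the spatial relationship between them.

A is a run of 10 identical solid stair steps. Each tread is 743×242 mm and each step block is 178 mm high. Step 1 rests on the floor; step k is offset from step 1 by (k−1)×242 mm in y and (k−1)×178 mm in z.

B is a long wooden bench with a 1690 mm (x) × 369 mm (y) seat, 59 mm thick, its top surface 449 mm above the floor. Four 63 mm square legs at the seat corners, flush with the edges, run from z = 0 to the seat underside.

The bench is on the floor beside the staircase on its +x side.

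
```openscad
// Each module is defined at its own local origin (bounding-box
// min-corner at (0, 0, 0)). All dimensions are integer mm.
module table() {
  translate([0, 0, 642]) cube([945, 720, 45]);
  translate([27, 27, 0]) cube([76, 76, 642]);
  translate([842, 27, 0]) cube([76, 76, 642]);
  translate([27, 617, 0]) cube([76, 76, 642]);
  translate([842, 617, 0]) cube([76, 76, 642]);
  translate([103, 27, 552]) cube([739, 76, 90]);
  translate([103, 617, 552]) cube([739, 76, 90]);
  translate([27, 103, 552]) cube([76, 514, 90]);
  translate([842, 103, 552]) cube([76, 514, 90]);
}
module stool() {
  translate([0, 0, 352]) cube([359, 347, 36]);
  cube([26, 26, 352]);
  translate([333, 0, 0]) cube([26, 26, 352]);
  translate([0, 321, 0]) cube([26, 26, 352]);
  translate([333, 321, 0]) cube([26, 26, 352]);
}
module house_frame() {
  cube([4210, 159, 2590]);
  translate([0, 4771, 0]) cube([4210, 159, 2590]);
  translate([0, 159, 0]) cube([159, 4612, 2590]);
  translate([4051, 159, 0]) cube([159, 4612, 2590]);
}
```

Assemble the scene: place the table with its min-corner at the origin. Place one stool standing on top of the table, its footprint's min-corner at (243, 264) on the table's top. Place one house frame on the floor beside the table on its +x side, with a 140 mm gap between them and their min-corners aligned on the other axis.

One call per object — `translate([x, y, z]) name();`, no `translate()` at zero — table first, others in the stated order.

table();
translate([243, 264, 687]) stool();
translate([1085, 0, 0]) house_frame();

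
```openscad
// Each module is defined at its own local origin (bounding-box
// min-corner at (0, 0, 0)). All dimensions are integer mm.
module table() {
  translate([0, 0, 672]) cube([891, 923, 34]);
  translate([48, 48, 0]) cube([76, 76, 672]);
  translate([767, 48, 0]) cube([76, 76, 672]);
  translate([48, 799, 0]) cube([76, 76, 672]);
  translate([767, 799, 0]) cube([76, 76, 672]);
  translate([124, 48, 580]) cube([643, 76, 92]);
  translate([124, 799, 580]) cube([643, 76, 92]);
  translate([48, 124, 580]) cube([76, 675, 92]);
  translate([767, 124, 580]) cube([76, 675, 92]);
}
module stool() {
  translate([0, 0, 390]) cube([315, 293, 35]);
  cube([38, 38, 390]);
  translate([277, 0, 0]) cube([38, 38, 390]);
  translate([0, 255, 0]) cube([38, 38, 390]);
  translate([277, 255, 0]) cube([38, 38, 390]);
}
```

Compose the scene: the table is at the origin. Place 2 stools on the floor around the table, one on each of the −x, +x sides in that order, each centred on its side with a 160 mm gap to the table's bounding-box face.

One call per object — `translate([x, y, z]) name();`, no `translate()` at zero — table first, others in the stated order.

table();
translate([-475, 315, 0]) stool();
translate([1051, 315, 0]) stool();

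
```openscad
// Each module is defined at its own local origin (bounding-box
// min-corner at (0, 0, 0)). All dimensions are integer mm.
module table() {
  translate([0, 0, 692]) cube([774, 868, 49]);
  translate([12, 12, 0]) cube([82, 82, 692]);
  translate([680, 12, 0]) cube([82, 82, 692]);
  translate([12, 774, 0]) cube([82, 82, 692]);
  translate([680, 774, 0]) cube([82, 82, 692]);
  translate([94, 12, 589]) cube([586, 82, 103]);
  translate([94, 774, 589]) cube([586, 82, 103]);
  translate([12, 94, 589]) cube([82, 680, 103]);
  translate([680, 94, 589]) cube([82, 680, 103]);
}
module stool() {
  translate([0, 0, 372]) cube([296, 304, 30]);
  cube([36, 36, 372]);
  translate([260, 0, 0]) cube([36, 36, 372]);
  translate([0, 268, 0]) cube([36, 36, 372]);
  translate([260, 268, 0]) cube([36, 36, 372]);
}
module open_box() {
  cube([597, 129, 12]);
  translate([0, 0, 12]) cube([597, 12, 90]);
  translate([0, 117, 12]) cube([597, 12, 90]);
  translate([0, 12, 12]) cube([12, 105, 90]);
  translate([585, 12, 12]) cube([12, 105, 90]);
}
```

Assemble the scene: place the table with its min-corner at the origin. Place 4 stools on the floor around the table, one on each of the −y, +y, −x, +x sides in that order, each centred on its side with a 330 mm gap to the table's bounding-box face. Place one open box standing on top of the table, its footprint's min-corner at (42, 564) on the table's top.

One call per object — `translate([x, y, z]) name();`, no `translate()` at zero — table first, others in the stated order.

table();
translate([239, -634, 0]) stool();
translate([239, 1198, 0]) stool();
translate([-626, 282, 0]) stool();
translate([1104, 282, 0]) stool();
translate([42, 564, 741]) open_box();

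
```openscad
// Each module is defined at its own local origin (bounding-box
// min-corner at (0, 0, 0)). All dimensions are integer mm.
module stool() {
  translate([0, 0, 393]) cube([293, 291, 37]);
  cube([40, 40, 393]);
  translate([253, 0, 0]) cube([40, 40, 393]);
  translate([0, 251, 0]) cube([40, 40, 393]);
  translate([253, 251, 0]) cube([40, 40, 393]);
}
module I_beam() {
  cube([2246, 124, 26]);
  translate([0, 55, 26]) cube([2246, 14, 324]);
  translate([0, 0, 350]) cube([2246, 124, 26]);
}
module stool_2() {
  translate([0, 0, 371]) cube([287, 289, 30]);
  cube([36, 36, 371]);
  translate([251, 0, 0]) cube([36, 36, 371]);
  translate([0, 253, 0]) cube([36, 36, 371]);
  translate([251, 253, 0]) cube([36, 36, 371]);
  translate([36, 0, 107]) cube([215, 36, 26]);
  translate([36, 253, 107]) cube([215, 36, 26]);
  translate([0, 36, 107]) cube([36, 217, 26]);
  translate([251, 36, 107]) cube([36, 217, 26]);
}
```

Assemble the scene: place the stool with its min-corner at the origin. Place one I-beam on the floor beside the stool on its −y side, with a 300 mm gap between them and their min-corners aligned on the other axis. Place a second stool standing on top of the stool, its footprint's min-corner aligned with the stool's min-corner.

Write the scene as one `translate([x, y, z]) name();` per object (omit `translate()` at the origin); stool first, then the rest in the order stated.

stool();
translate([0, -424, 0]) I_beam();
translate([0, 0, 430]) stool_2();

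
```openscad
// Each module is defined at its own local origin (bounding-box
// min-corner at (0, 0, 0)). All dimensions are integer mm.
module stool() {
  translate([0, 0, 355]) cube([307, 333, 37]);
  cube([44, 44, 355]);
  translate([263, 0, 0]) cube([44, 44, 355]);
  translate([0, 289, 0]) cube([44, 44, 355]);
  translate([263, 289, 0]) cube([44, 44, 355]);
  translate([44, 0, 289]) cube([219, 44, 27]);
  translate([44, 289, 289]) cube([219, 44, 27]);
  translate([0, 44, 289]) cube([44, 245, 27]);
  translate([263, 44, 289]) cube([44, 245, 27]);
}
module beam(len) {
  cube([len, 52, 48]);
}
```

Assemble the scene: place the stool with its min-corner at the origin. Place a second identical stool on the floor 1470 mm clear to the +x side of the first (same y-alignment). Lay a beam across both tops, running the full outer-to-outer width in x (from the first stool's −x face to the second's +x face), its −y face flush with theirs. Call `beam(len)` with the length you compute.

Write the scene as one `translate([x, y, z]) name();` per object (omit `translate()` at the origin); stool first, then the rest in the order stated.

stool();
translate([1777, 0, 0]) stool();
translate([0, 0, 392]) beam(2084);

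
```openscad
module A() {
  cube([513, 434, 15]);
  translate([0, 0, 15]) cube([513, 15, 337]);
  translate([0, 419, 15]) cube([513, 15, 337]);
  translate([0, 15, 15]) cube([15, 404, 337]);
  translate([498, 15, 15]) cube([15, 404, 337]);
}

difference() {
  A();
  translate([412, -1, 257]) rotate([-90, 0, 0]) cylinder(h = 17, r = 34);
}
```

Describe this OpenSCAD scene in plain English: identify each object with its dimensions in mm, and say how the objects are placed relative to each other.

A is an open-topped rectangular box: outside dimensions 513×434×352 mm, with a uniform wall and base thickness of 15 mm. The base is a full 513×434 slab on the floor; four walls sit on top of the base. The front and back walls (the −y and +y sides) span the full width; the two side walls fit between them.

The open box has a circular hole of radius 34 mm through its front wall, centred at (x = 412, z = 257).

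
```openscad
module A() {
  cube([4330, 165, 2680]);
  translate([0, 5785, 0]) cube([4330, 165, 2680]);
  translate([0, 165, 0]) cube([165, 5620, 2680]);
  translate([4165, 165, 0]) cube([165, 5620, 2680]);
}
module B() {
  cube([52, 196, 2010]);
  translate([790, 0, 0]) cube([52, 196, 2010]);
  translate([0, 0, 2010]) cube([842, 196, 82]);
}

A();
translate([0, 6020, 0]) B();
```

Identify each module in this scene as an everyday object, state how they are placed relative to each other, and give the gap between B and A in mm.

A is a house frame. B is a door frame. The door frame is on the floor beside the house frame on its +y side. The gap between the door frame and the house frame is 70 mm.

The door frame's nearest face is 70 mm from the house frame's +y face.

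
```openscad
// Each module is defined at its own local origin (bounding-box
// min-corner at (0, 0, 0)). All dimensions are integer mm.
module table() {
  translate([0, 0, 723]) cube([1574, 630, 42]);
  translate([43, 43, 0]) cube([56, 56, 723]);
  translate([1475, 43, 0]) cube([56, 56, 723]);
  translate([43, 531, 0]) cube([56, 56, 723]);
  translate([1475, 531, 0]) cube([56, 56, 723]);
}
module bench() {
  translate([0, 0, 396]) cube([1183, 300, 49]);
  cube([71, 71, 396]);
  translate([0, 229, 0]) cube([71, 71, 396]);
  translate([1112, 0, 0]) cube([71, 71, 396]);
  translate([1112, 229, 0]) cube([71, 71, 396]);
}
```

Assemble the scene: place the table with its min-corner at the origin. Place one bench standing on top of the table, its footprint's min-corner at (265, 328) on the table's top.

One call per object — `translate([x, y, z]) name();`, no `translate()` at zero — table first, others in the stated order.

table();
translate([265, 328, 765]) bench();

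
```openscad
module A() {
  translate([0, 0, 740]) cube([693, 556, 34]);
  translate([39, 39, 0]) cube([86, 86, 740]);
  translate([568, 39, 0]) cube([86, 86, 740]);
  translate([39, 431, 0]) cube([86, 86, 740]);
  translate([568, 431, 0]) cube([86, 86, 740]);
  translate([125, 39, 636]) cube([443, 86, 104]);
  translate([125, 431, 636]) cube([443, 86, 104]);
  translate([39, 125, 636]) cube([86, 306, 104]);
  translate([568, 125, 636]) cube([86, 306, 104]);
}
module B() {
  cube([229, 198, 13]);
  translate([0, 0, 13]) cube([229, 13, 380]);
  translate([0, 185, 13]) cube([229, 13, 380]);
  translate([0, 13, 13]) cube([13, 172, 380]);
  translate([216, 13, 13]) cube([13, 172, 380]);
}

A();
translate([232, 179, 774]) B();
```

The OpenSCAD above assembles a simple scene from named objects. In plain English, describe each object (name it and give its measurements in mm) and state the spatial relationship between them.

A is a rectangular dining table. The top is 693×556×34 mm with its upper surface at z = 774 mm. It stands on four 86×86 mm square legs, each inset 39 mm from the nearest pair of top edges, running from the floor to the underside of the top. Four apron rails, 86 mm thick and 104 mm tall, run between adjacent legs with their top edges flush with the underside of the top and their outer faces flush with the legs' outer faces.

B is an open-topped rectangular box: outside dimensions 229×198×393 mm, with a uniform wall and base thickness of 13 mm. The base is a full 229×198 slab on the floor; four walls sit on top of the base. The front and back walls (the −y and +y sides) span the full width; the two side walls fit between them.

The open box is on top of the table, centred.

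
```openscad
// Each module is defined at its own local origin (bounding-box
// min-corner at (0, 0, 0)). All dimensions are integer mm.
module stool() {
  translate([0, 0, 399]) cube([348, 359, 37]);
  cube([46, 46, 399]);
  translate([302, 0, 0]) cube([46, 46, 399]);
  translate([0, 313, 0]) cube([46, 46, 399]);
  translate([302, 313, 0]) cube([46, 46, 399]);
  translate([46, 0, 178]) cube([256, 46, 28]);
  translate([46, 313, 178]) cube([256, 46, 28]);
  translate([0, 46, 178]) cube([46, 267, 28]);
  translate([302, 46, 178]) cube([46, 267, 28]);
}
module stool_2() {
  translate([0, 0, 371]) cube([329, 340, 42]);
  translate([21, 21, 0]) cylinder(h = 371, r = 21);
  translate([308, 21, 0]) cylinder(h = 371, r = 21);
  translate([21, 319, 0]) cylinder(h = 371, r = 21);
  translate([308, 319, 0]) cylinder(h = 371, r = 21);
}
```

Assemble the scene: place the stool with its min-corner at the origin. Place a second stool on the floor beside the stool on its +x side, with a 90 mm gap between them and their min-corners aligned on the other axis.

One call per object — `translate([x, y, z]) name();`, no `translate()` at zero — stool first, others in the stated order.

stool();
translate([438, 0, 0]) stool_2();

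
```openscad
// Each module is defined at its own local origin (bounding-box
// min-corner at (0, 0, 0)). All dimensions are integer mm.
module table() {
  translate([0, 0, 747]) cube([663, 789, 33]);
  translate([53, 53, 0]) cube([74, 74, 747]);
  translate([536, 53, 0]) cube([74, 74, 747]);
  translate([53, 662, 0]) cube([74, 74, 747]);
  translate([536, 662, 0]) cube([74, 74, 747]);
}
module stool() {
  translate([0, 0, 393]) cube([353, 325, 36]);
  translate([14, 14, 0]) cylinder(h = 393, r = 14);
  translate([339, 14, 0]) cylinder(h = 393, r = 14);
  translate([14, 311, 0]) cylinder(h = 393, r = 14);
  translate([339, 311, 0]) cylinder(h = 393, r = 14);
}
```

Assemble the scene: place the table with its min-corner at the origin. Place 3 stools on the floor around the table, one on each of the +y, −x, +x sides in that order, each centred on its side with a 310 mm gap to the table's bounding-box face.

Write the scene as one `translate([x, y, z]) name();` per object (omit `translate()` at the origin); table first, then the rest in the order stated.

table();
translate([155, 1099, 0]) stool();
translate([-663, 232, 0]) stool();
translate([973, 232, 0]) stool();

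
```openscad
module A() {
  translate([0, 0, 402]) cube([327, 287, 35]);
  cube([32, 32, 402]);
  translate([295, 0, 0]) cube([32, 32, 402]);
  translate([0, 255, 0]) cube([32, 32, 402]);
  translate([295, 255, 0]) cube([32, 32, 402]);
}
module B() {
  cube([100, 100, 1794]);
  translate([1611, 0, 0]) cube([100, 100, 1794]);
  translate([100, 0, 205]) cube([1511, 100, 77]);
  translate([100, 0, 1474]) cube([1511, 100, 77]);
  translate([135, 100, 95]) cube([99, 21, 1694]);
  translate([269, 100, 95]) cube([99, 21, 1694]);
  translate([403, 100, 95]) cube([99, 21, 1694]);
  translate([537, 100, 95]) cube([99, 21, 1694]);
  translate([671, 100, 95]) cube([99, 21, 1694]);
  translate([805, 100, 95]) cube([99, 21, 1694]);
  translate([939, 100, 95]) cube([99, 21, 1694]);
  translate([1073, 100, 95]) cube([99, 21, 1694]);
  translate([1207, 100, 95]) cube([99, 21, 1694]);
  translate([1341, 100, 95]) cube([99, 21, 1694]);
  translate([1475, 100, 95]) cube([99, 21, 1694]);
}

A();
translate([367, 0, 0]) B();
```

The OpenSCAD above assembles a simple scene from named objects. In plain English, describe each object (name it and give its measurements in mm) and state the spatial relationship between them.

A is a simple wooden stool: a rectangular seat 327 mm (x) by 287 mm (y), 35 mm thick, top face at z = 437 mm, on four square legs, each 32×32 mm in cross-section. The legs rest on z = 0, each flush with a corner of the seat.

B is a fence section. Two 100×100 mm posts, 1794 mm tall, stand on the floor with a clear span of 1511 mm between their inner faces. Two horizontal rails of 100×77 mm section span the gap between the posts with their undersides at z = 205 mm and z = 1474 mm, flush with the posts' −y face. 11 pickets, each 99 mm wide, 21 mm thick and 1694 mm tall, are fixed to the +y face of the rails with their bottoms at z = 95 mm, evenly spaced across the span with equal gaps (rounded down to the nearest mm) at the −x end and between each pair — any rounding remainder accumulates at the +x end.

The fence section is on the floor beside the stool on its +x side.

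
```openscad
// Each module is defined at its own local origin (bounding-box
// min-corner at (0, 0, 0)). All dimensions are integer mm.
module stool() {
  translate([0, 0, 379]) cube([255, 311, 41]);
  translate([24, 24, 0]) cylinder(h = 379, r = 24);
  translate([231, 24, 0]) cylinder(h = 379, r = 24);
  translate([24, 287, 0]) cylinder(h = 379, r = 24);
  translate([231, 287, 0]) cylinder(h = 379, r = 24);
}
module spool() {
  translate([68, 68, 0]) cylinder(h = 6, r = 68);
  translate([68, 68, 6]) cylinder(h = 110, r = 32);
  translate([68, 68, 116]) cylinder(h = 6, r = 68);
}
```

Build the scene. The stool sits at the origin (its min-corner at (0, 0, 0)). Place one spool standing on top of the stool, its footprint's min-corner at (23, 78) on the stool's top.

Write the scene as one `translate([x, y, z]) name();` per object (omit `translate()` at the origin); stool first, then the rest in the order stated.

stool();
translate([23, 78, 420]) spool();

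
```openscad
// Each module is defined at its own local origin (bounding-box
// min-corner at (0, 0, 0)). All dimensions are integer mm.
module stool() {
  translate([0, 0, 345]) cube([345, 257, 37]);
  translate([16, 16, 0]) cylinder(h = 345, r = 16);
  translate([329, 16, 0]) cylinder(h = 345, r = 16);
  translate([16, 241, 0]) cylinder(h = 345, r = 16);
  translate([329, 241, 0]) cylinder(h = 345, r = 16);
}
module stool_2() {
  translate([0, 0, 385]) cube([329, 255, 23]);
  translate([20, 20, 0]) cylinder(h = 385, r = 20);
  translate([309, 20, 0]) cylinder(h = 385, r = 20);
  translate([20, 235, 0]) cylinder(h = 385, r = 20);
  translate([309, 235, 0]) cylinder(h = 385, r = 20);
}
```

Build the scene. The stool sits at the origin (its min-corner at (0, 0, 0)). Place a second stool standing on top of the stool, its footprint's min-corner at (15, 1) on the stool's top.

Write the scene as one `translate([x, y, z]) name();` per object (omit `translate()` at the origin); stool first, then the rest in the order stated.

stool();
translate([15, 1, 382]) stool_2();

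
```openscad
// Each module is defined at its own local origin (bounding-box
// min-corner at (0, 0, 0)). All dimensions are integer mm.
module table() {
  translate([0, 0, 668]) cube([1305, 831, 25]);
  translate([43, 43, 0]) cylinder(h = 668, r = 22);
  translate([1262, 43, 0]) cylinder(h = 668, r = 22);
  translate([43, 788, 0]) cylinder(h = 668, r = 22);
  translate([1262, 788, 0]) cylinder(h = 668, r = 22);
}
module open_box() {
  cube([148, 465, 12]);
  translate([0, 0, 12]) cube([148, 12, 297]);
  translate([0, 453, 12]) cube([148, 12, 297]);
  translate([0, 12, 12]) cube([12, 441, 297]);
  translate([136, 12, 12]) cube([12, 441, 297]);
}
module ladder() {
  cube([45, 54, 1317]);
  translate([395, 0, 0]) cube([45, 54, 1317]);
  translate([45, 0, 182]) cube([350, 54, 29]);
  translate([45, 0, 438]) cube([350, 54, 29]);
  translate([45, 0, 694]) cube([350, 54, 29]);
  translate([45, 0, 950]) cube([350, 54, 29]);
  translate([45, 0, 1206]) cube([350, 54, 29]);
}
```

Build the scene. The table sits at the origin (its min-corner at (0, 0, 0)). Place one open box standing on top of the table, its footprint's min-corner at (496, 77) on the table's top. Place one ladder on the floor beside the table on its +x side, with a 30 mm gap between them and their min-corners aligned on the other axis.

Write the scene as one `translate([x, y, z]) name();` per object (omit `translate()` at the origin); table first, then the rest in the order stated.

table();
translate([496, 77, 693]) open_box();
translate([1335, 0, 0]) ladder();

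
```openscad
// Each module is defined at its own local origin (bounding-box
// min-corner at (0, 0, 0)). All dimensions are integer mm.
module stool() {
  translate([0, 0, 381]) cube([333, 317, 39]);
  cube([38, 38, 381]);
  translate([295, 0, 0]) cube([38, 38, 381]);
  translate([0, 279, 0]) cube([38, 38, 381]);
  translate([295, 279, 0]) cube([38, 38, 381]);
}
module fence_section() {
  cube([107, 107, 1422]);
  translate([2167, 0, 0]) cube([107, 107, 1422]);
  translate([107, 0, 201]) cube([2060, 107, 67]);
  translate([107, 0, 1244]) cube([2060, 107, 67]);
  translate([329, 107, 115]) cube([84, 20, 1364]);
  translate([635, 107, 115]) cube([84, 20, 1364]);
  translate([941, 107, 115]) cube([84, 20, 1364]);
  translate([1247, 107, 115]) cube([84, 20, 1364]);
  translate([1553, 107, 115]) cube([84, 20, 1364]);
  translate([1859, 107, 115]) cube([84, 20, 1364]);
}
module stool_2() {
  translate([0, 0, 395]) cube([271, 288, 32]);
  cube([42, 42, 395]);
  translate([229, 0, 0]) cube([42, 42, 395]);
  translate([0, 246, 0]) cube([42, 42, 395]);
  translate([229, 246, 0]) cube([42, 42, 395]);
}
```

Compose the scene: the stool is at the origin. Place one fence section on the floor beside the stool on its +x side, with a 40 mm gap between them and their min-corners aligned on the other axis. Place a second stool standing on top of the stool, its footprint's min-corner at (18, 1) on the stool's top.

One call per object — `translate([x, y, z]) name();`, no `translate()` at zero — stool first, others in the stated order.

stool();
translate([373, 0, 0]) fence_section();
translate([18, 1, 420]) stool_2();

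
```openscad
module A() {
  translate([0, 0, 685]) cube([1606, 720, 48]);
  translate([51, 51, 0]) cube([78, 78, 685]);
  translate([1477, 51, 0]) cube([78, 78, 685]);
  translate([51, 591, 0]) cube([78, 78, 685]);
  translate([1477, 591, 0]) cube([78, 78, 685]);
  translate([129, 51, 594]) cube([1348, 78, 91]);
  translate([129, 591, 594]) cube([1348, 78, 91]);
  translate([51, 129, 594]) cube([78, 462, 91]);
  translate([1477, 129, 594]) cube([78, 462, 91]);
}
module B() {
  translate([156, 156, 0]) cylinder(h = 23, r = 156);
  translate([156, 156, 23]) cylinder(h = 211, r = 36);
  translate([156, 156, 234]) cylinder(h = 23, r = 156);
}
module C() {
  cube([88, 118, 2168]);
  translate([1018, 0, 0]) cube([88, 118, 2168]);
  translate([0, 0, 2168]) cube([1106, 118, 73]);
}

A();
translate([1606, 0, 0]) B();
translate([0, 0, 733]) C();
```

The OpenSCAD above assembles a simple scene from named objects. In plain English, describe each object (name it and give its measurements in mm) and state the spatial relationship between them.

A is a table with a 1606×720 mm rectangular top, 48 mm thick, top surface at z = 733 mm, supported by four 78×78 mm square legs, each inset 51 mm from the nearest pair of top edges, running from the floor. Four apron rails, 78 mm thick and 91 mm tall, run between adjacent legs with their top edges flush with the underside of the top and their outer faces flush with the legs' outer faces.

B is a spool: two coaxial disc flanges of radius 156 mm and thickness 23 mm, joined by a core cylinder of radius 36 mm and height 211 mm. The lower flange rests on z = 0 and the three cylinders share a vertical axis.

C is a rectangular door frame: two vertical jambs of 88×118 mm section, 2168 mm tall, with a clear opening 930 mm wide between their inner faces. A header 73 mm tall and 118 mm deep lies on top of the jambs and spans the full outside width.

The spool is against the table's +x side, with their −y faces flush. The door frame is on top of the table.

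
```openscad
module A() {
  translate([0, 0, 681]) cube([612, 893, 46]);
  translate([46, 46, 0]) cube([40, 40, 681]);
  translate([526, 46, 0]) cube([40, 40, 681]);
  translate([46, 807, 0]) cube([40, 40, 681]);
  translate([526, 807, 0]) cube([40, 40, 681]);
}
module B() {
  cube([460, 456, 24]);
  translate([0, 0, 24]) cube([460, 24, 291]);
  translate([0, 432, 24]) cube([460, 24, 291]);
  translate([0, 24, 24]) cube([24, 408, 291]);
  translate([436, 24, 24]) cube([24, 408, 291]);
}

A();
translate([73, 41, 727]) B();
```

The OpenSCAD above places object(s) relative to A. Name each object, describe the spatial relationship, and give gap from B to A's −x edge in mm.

A is a table. B is an open box. The open box is on top of the table. The gap from the open box to the table's −x edge is 73 mm.

The open box's min-x is at 73; the table's min-x is 0; gap = 73 mm.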